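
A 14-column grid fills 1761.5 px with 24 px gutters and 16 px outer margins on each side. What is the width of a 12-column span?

Take off 32 px of margins, leaving 1729.5 px.
14 columns + 13 gutters: 14c + 13·24 = 1729.5.
14c = 1729.5 − 312 = 1417.5, so c = 101.25 px.
12 columns plus 11 gutters: 1215 + 264 = 1479 px.

1479 px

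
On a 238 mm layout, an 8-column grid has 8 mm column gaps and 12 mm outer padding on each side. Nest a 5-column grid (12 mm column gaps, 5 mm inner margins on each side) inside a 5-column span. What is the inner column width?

14.55 mm

Subtract both margins: 238 − 2·12 = 214 mm.
8 columns + 7 column gaps: 8c + 7·8 = 214.
8c = 214 − 56 = 158, so c = 19.75 mm.
Span of 5: 5·19.75 + 4·8 = 98.75 + 32 = 130.75 mm.
Inner content = 130.75 − 2·5 = 120.75 mm.
Subtracting 4 column gaps of 12 leaves 72.75 for 5 columns, so d = 14.55 mm.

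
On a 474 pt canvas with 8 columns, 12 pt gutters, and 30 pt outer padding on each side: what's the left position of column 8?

Take off 60 pt of margins, leaving 414 pt.
414 − 7·12 = 330; ÷8 gives c = 41.25 pt.
Before column 8: the margin + 7 columns + 7 gutters.
Offset = 30 + 7·(41.25 + 12) = 30 + 372.75 = 402.75 pt.

402.75 pt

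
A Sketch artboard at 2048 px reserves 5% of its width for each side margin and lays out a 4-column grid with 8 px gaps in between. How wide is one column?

454.8 px

2048 × (1 − 2·5%) = 2048 × 90% = 1843.2 px for the columns.
4 columns + 3 gaps: 4c + 3·8 = 1843.2.
4c = 1843.2 − 24 = 1819.2, so c = 454.8 px.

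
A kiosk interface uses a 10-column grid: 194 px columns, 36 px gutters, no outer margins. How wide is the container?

2264 px

Total width: 10·194 + 9·36 = 2264 px.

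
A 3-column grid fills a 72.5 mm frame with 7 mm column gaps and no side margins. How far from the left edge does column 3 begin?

53 mm

3c + 2·7 = 72.5 → 3c = 58.5 → c = 19.5 mm.
No margin, so column 3 starts at 2·(column + gutter) = 2·26.5 = 53 mm.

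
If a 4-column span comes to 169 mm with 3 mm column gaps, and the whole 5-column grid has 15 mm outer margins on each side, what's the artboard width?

242 mm

Subtracting 3 column gaps of 3 leaves 160 for 4 columns, so c = 40 mm.
Total width: 2·15 + 5·40 + 4·3 = 242 mm.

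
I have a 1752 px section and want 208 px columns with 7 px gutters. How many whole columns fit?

8 columns

8 columns: 8·208 + 7·7 = 1713 px ≤ 1752.
9 columns: 1928 px > 1752. So 8.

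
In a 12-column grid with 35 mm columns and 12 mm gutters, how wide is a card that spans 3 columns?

3 columns plus 2 gutters: 105 + 24 = 129 mm.

129 mm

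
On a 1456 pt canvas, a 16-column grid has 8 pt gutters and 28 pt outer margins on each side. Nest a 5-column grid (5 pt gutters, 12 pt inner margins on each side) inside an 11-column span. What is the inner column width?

183.2 pt

Outer content = 1456 − 2·28 = 1400 pt.
1400 − 15·8 = 1280; ÷16 gives c = 80 pt.
Span of 11: 11·80 + 10·8 = 880 + 80 = 960 pt.
Inner content = 960 − 2·12 = 936 pt.
5d + 4·5 = 936 → 5d = 916 → d = 183.2 pt.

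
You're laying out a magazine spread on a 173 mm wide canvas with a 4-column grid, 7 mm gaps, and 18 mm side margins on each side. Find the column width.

Inside the margins: 173 − 36 = 137 mm.
4 columns + 3 gaps: 4c + 3·7 = 137.
4c = 137 − 21 = 116, so c = 29 mm.

29 mm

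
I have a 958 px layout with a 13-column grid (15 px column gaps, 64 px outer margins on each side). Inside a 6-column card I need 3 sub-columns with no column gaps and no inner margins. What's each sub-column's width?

Subtract both margins: 958 − 2·64 = 830 px.
13c + 12·15 = 830 → 13c = 650 → c = 50 px.
6-column span = 6·50 + 5·15 = 375 px.
With no column gaps, each column is 375/3 = 125 px.

125 px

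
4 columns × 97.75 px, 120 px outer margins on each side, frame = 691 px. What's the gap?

20 px

Subtract both margins: 691 − 2·120 = 451 px.
Columns use 391 px, leaving 60 px across 3 gaps = 20 px each.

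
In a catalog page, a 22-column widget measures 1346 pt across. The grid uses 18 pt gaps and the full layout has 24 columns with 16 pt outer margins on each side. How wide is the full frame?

22 columns + 21 gaps: 22c + 21·18 = 1346.
22c = 1346 − 378 = 968, so c = 44 pt.
Total width: 2·16 + 24·44 + 23·18 = 1502 pt.

1502 pt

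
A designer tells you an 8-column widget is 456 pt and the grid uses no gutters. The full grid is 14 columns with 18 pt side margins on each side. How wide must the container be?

8c = 456 → c = 57 pt.
Container = 2·18 + 14·57 = 36 + 798 = 834 pt.

834 pt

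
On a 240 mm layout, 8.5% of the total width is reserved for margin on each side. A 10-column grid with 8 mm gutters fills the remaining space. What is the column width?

12.72 mm

Margins: 8.5% × 240 = 20.4 mm each, so content = 240 − 40.8 = 199.2 mm.
10 columns + 9 gutters: 10c + 9·8 = 199.2.
10c = 199.2 − 72 = 127.2, so c = 12.72 mm.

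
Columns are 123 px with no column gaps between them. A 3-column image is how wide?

With no column gaps, 3 columns span 3·123 = 369 px.

369 px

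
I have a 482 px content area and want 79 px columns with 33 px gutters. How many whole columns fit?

k columns need k·79 + (k−1)·33 = k·112 − 33.
k·112 − 33 ≤ 482 → k ≤ 515 / 112 ≈ 4.60, so k = 4.

4 columns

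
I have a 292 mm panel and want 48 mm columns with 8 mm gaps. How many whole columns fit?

5 columns: 5·48 + 4·8 = 272 mm ≤ 292.
6 columns: 328 mm > 292. So 5.

5 columns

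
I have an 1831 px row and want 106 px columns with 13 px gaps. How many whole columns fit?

15 columns

15 columns: 15·106 + 14·13 = 1772 px ≤ 1831.
16 columns: 1891 px > 1831. So 15.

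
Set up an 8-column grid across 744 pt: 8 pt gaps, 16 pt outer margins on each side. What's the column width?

Inside the margins: 744 − 32 = 712 pt.
712 − 7·8 = 656; ÷8 gives c = 82 pt.

82 pt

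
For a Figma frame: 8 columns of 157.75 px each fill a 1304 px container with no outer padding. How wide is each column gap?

Columns use 1262 px, leaving 42 px across 7 column gaps = 6 px each.

6 px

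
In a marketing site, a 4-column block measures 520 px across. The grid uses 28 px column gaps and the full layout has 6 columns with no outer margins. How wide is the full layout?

4 columns + 3 column gaps: 4c + 3·28 = 520.
4c = 520 − 84 = 436, so c = 109 px.
Layout = 6·109 + 5·28 = 654 + 140 = 794 px.

794 px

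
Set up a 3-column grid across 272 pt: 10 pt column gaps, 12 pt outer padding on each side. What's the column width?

76 pt

Take off 24 pt of margins, leaving 248 pt.
248 − 2·10 = 228; ÷3 gives c = 76 pt.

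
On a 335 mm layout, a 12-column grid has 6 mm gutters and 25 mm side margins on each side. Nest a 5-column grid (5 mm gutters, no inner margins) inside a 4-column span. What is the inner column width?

14.2 mm

Subtract both margins: 335 − 2·25 = 285 mm.
12c + 11·6 = 285 → 12c = 219 → c = 18.25 mm.
4 columns plus 3 gutters: 73 + 18 = 91 mm.
5d + 4·5 = 91 → 5d = 71 → d = 14.2 mm.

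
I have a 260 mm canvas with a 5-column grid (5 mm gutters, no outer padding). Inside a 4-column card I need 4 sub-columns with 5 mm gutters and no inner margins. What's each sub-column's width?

48 mm

260 − 4·5 = 240; ÷5 gives c = 48 mm.
4-column span = 4·48 + 3·5 = 207 mm.
4d + 3·5 = 207 → 4d = 192 → d = 48 mm.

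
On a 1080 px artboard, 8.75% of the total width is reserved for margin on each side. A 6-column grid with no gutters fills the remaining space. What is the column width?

Margins: 8.75% × 1080 = 94.5 px each, so content = 1080 − 189 = 891 px.
891 / 6 = 148.5 px per column.

148.5 px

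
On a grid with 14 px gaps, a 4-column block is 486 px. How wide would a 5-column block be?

611 px

486 − 3·14 = 444; ÷4 gives c = 111 px.
Span of 5: 5·111 + 4·14 = 555 + 56 = 611 px.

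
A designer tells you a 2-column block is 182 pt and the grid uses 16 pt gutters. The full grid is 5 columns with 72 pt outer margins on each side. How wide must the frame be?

623 pt

2 columns + 1 gutter: 2c + 1·16 = 182.
2c = 182 − 16 = 166, so c = 83 pt.
Frame = 2·72 + 5·83 + 4·16 = 144 + 415 + 64 = 623 pt.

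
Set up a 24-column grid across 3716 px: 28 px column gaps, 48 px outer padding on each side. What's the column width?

Subtract both margins: 3716 − 2·48 = 3620 px.
3620 − 23·28 = 2976; ÷24 gives c = 124 px.

124 px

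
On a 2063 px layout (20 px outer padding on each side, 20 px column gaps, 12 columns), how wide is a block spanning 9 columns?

Take off 40 px of margins, leaving 2023 px.
12c + 11·20 = 2023 → 12c = 1803 → c = 150.25 px.
Span of 9: 9·150.25 + 8·20 = 1352.25 + 160 = 1512.25 px.

1512.25 px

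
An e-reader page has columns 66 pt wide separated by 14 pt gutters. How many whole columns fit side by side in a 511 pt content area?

6 columns: 6·66 + 5·14 = 466 pt ≤ 511.
7 columns: 546 pt > 511. So 6.

6 columns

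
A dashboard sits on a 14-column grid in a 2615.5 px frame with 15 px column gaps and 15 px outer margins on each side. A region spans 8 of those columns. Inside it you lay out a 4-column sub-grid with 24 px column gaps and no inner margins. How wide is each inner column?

Outer content = 2615.5 − 2·15 = 2585.5 px.
14 columns + 13 column gaps: 14c + 13·15 = 2585.5.
14c = 2585.5 − 195 = 2390.5, so c = 170.75 px.
8 columns plus 7 column gaps: 1366 + 105 = 1471 px.
1471 − 3·24 = 1399; ÷4 gives d = 349.75 px.

349.75 px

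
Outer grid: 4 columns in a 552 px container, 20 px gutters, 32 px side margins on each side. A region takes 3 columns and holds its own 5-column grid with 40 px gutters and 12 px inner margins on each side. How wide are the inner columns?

35.4 px

Take off 64 px of margins, leaving 488 px.
4 columns + 3 gutters: 4c + 3·20 = 488.
4c = 488 − 60 = 428, so c = 107 px.
3 columns plus 2 gutters: 321 + 40 = 361 px.
Inner content = 361 − 2·12 = 337 px.
5d + 4·40 = 337 → 5d = 177 → d = 35.4 px.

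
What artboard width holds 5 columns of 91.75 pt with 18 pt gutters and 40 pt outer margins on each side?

Total width: 2·40 + 5·91.75 + 4·18 = 610.75 pt.

610.75 pt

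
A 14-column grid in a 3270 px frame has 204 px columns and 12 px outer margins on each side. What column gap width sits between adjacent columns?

30 px

Content width = 3270 − 2·12 = 3246 px.
14·204 + 13g = 3246 → 13g = 390 → g = 30 px.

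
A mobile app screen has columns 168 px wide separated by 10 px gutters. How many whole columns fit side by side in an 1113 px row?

6 columns

6 columns: 6·168 + 5·10 = 1058 px ≤ 1113.
7 columns: 1236 px > 1113. So 6.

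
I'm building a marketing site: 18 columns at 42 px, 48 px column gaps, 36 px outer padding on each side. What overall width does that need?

Adding margins, columns and gutters: 72 + 756 + 816 = 1644 px.

1644 px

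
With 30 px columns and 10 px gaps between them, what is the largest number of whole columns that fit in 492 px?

12 columns

12 columns: 12·30 + 11·10 = 470 px ≤ 492.
13 columns: 510 px > 492. So 12.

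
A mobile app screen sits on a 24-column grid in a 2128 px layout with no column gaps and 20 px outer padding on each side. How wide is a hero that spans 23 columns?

Take off 40 px of margins, leaving 2088 px.
2088 / 24 = 87 px per column.
23-column span = 23·87 = 2001 px.

2001 px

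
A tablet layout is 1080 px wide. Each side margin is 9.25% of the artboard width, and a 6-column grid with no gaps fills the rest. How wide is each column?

146.7 px

Margins: 9.25% × 1080 = 99.9 px each, so content = 1080 − 199.8 = 880.2 px.
880.2 / 6 = 146.7 px per column.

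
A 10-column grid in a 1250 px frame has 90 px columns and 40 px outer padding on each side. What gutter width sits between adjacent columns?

Inside the margins: 1250 − 80 = 1170 px.
10·90 + 9g = 1170 → 9g = 270 → g = 30 px.

30 px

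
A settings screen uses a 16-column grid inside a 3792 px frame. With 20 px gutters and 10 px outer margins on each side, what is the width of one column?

Subtract both margins: 3792 − 2·10 = 3772 px.
16c + 15·20 = 3772 → 16c = 3472 → c = 217 px.

217 px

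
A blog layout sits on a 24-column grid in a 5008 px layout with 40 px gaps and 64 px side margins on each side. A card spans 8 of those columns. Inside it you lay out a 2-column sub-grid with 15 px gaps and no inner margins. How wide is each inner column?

792.5 px

Take off 128 px of margins, leaving 4880 px.
4880 − 23·40 = 3960; ÷24 gives c = 165 px.
8-column span = 8·165 + 7·40 = 1600 px.
1600 − 1·15 = 1585; ÷2 gives d = 792.5 px.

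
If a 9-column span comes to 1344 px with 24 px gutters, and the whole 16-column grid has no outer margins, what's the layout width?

Subtracting 8 gutters of 24 leaves 1152 for 9 columns, so c = 128 px.
Total width: 16·128 + 15·24 = 2408 px.

2408 px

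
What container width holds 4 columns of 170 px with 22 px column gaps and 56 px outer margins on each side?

858 px

Container = 2·56 + 4·170 + 3·22 = 112 + 680 + 66 = 858 px.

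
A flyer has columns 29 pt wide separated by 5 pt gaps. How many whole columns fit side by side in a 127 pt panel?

3 columns: 3·29 + 2·5 = 97 pt ≤ 127.
4 columns: 131 pt > 127. So 3.

3 columns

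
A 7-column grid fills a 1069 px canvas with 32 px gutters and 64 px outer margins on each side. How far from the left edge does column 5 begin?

620 px

Content = 1069 − 2·64 = 941 px.
7 columns + 6 gutters: 7c + 6·32 = 941.
7c = 941 − 192 = 749, so c = 107 px.
Each column+gutter stride is 139 px; 4 of them past the 64 px margin is 64 + 556 = 620 px.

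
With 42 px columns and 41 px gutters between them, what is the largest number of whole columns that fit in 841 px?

k columns need k·42 + (k−1)·41 = k·83 − 41.
k·83 − 41 ≤ 841 → k ≤ 882 / 83 ≈ 10.63, so k = 10.

10 columns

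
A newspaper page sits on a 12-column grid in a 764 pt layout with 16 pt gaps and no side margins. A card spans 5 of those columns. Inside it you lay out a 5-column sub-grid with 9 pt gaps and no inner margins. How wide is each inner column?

12 columns + 11 gaps: 12c + 11·16 = 764.
12c = 764 − 176 = 588, so c = 49 pt.
5 columns plus 4 gaps: 245 + 64 = 309 pt.
5 columns + 4 gaps: 5d + 4·9 = 309.
5d = 309 − 36 = 273, so d = 54.6 pt.

54.6 pt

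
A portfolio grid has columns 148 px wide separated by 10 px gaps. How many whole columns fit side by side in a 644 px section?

4 columns

Each extra column adds 148 + 10 = 158 px.
(644 + 10) / 158 = 4.14, so 4 columns fit.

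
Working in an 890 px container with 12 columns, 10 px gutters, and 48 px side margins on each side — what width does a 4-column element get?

258 px

Take off 96 px of margins, leaving 794 px.
794 − 11·10 = 684; ÷12 gives c = 57 px.
4 columns plus 3 gutters: 228 + 30 = 258 px.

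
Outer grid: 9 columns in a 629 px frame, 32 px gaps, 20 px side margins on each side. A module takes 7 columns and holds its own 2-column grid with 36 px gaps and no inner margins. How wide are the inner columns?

Subtract both margins: 629 − 2·20 = 589 px.
Subtracting 8 gaps of 32 leaves 333 for 9 columns, so c = 37 px.
7 columns plus 6 gaps: 259 + 192 = 451 px.
Subtracting 1 gap of 36 leaves 415 for 2 columns, so d = 207.5 px.

207.5 px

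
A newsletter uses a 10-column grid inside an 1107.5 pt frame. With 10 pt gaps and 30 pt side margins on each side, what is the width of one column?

95.75 pt

Content width = 1107.5 − 2·30 = 1047.5 pt.
10c + 9·10 = 1047.5 → 10c = 957.5 → c = 95.75 pt.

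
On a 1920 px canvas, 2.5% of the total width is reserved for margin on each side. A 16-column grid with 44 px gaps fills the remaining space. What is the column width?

1920 × (1 − 2·2.5%) = 1920 × 95% = 1824 px for the columns.
16 columns + 15 gaps: 16c + 15·44 = 1824.
16c = 1824 − 660 = 1164, so c = 72.75 px.

72.75 px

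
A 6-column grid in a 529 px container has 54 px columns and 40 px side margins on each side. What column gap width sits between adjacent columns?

25 px

Take off 80 px of margins, leaving 449 px.
6 columns take 6·54 = 324 px; remaining 125 splits into 5 column gaps.
g = 125 / 5 = 25 px.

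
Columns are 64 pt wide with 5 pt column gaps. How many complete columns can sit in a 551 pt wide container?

8 columns: 8·64 + 7·5 = 547 pt ≤ 551.
9 columns: 616 pt > 551. So 8.

8 columns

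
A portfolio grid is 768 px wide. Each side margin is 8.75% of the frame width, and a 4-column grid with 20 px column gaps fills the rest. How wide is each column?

Each margin = 8.75% of 768 = 67.2 px; content = 768 − 2·67.2 = 633.6 px.
4c + 3·20 = 633.6 → 4c = 573.6 → c = 143.4 px.

143.4 px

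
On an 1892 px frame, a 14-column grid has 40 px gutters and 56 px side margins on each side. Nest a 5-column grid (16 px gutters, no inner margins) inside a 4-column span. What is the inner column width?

83.2 px

Take off 112 px of margins, leaving 1780 px.
14c + 13·40 = 1780 → 14c = 1260 → c = 90 px.
Span of 4: 4·90 + 3·40 = 360 + 120 = 480 px.
480 − 4·16 = 416; ÷5 gives d = 83.2 px.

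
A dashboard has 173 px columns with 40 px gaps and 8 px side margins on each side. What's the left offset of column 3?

434 px

Each column+gutter stride is 213 px; 2 of them past the 8 px margin is 8 + 426 = 434 px.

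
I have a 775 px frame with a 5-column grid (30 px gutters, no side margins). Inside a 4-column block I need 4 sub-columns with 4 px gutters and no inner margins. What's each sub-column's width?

Subtracting 4 gutters of 30 leaves 655 for 5 columns, so c = 131 px.
Span of 4: 4·131 + 3·30 = 524 + 90 = 614 px.
Subtracting 3 gutters of 4 leaves 602 for 4 columns, so d = 150.5 px.

150.5 px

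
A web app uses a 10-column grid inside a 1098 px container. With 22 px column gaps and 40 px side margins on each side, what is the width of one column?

82 px

Inside the margins: 1098 − 80 = 1018 px.
1018 − 9·22 = 820; ÷10 gives c = 82 px.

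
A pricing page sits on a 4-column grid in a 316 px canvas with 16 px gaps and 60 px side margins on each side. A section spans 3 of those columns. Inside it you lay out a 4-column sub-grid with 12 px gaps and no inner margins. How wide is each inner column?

26.75 px

Subtract both margins: 316 − 2·60 = 196 px.
Subtracting 3 gaps of 16 leaves 148 for 4 columns, so c = 37 px.
3-column span = 3·37 + 2·16 = 143 px.
143 − 3·12 = 107; ÷4 gives d = 26.75 px.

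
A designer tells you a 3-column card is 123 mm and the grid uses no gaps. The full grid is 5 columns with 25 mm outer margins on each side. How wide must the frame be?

3c = 123 → c = 41 mm.
Summing: 50 + 205 = 255 mm.

255 mm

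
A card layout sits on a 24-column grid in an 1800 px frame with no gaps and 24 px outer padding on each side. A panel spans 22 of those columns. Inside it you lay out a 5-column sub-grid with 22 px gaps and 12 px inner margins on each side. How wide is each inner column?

298.8 px

Take off 48 px of margins, leaving 1752 px.
With no gaps, each column is 1752/24 = 73 px.
With no gaps, 22 columns span 22·73 = 1606 px.
Inner content = 1606 − 2·12 = 1582 px.
5 columns + 4 gaps: 5d + 4·22 = 1582.
5d = 1582 − 88 = 1494, so d = 298.8 px.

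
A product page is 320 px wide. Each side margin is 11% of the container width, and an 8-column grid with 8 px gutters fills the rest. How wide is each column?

24.2 px

Margins: 11% × 320 = 35.2 px each, so content = 320 − 70.4 = 249.6 px.
8c + 7·8 = 249.6 → 8c = 193.6 → c = 24.2 px.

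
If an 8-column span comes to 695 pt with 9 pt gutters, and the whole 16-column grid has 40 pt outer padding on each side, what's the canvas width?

1479 pt

695 − 7·9 = 632; ÷8 gives c = 79 pt.
Adding margins, columns and gutters: 80 + 1264 + 135 = 1479 pt.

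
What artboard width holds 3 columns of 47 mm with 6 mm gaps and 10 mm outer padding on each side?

173 mm

Total width: 2·10 + 3·47 + 2·6 = 173 mm.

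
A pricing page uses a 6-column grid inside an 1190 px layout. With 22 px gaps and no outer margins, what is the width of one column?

180 px

Subtracting 5 gaps of 22 leaves 1080 for 6 columns, so c = 180 px.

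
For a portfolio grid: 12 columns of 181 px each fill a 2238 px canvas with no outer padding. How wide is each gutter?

6 px

Columns use 2172 px, leaving 66 px across 11 gutters = 6 px each.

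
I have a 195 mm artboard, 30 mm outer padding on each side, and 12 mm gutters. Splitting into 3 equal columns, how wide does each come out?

Content width = 195 − 2·30 = 135 mm.
Subtracting 2 gutters of 12 leaves 111 for 3 columns, so c = 37 mm.

37 mm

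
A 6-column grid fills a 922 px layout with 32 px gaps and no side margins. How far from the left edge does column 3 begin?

922 − 5·32 = 762; ÷6 gives c = 127 px.
Before column 3: 2 columns + 2 gaps.
Offset = 2·(127 + 32) = 2·159 = 318 px.

318 px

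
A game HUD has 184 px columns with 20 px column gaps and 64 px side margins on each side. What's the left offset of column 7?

Each column+gutter stride is 204 px; 6 of them past the 64 px margin is 64 + 1224 = 1288 px.

1288 px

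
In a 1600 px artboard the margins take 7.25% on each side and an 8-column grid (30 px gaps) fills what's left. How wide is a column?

Margins: 7.25% × 1600 = 116 px each, so content = 1600 − 232 = 1368 px.
8c + 7·30 = 1368 → 8c = 1158 → c = 144.75 px.

144.75 px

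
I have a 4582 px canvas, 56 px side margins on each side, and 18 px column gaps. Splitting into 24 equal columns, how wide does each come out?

Inside the margins: 4582 − 112 = 4470 px.
4470 − 23·18 = 4056; ÷24 gives c = 169 px.

169 px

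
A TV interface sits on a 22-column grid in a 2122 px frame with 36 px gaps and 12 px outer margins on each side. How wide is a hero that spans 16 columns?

1516 px

Subtract both margins: 2122 − 2·12 = 2098 px.
22 columns + 21 gaps: 22c + 21·36 = 2098.
22c = 2098 − 756 = 1342, so c = 61 px.
Span of 16: 16·61 + 15·36 = 976 + 540 = 1516 px.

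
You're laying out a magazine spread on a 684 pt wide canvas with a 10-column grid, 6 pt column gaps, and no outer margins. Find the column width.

63 pt

Subtracting 9 column gaps of 6 leaves 630 for 10 columns, so c = 63 pt.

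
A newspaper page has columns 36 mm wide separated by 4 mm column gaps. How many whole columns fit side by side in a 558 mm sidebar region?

Each extra column adds 36 + 4 = 40 mm.
(558 + 4) / 40 = 14.05, so 14 columns fit.

14 columns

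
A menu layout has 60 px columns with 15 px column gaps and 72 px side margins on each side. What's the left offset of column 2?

Each column+gutter stride is 75 px; 1 of them past the 72 px margin is 72 + 75 = 147 px.

147 px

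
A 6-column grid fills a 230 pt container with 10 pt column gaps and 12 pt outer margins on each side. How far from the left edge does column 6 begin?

Subtract both margins: 230 − 2·12 = 206 pt.
206 − 5·10 = 156; ÷6 gives c = 26 pt.
Before column 6: the margin + 5 columns + 5 column gaps.
Offset = 12 + 5·(26 + 10) = 12 + 180 = 192 pt.

192 pt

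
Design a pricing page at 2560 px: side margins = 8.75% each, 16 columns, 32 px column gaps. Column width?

Margins: 8.75% × 2560 = 224 px each, so content = 2560 − 448 = 2112 px.
Subtracting 15 column gaps of 32 leaves 1632 for 16 columns, so c = 102 px.

102 px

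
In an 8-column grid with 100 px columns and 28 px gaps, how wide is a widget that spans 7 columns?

868 px

7 columns plus 6 gaps: 700 + 168 = 868 px.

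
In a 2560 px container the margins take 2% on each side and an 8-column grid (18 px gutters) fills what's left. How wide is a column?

291.45 px

Margins: 2% × 2560 = 51.2 px each, so content = 2560 − 102.4 = 2457.6 px.
8 columns + 7 gutters: 8c + 7·18 = 2457.6.
8c = 2457.6 − 126 = 2331.6, so c = 291.45 px.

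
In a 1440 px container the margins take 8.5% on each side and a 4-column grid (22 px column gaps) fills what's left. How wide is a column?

Each margin = 8.5% of 1440 = 122.4 px; content = 1440 − 2·122.4 = 1195.2 px.
1195.2 − 3·22 = 1129.2; ÷4 gives c = 282.3 px.

282.3 px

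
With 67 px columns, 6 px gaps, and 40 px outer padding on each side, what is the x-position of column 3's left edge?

Each column+gutter stride is 73 px; 2 of them past the 40 px margin is 40 + 146 = 186 px.

186 px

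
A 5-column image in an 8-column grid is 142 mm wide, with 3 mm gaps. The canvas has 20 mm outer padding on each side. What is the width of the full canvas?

269 mm

142 − 4·3 = 130; ÷5 gives c = 26 mm.
Total width: 2·20 + 8·26 + 7·3 = 269 mm.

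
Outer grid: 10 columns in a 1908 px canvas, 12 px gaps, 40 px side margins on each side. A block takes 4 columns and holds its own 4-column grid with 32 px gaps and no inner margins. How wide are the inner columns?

157 px

Subtract both margins: 1908 − 2·40 = 1828 px.
10c + 9·12 = 1828 → 10c = 1720 → c = 172 px.
Span of 4: 4·172 + 3·12 = 688 + 36 = 724 px.
Subtracting 3 gaps of 32 leaves 628 for 4 columns, so d = 157 px.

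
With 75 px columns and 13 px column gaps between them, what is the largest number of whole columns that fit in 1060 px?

12 columns

12 columns: 12·75 + 11·13 = 1043 px ≤ 1060.
13 columns: 1131 px > 1060. So 12.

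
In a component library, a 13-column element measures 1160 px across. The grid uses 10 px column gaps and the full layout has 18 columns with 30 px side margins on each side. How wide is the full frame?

13 columns + 12 column gaps: 13c + 12·10 = 1160.
13c = 1160 − 120 = 1040, so c = 80 px.
Frame = 2·30 + 18·80 + 17·10 = 60 + 1440 + 170 = 1670 px.

1670 px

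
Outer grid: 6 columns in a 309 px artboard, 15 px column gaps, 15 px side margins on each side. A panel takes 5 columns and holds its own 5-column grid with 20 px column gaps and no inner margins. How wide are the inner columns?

30 px

Outer content = 309 − 2·15 = 279 px.
Subtracting 5 column gaps of 15 leaves 204 for 6 columns, so c = 34 px.
Span of 5: 5·34 + 4·15 = 170 + 60 = 230 px.
230 − 4·20 = 150; ÷5 gives d = 30 px.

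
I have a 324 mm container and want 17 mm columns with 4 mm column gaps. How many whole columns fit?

k columns need k·17 + (k−1)·4 = k·21 − 4.
k·21 − 4 ≤ 324 → k ≤ 328 / 21 ≈ 15.62, so k = 15.

15 columns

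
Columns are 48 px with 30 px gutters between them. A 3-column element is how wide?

3 columns plus 2 gutters: 144 + 60 = 204 px.

204 px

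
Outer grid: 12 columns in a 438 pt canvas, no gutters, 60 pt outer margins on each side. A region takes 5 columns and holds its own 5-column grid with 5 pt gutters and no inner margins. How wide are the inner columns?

22.5 pt

Outer content = 438 − 2·60 = 318 pt.
With no gutters, each column is 318/12 = 26.5 pt.
With no gutters, 5 columns span 5·26.5 = 132.5 pt.
Subtracting 4 gutters of 5 leaves 112.5 for 5 columns, so d = 22.5 pt.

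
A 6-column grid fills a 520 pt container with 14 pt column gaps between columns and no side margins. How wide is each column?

6 columns + 5 column gaps: 6c + 5·14 = 520.
6c = 520 − 70 = 450, so c = 75 pt.

75 pt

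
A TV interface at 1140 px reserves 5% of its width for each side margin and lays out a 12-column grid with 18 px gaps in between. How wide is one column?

Each margin = 5% of 1140 = 57 px; content = 1140 − 2·57 = 1026 px.
Subtracting 11 gaps of 18 leaves 828 for 12 columns, so c = 69 px.

69 px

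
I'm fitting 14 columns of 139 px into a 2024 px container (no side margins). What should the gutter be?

Columns use 1946 px, leaving 78 px across 13 gutters = 6 px each.

6 px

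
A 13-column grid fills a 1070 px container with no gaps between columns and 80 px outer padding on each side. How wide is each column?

Subtract both margins: 1070 − 2·80 = 910 px.
With no gaps, each column is 910/13 = 70 px.

70 px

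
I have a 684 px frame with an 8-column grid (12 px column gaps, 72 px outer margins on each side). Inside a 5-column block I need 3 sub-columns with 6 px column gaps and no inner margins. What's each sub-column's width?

107 px

Take off 144 px of margins, leaving 540 px.
Subtracting 7 column gaps of 12 leaves 456 for 8 columns, so c = 57 px.
5 columns plus 4 column gaps: 285 + 48 = 333 px.
333 − 2·6 = 321; ÷3 gives d = 107 px.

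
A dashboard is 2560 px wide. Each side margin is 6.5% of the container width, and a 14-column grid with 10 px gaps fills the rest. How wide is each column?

149.8 px

Each margin = 6.5% of 2560 = 166.4 px; content = 2560 − 2·166.4 = 2227.2 px.
Subtracting 13 gaps of 10 leaves 2097.2 for 14 columns, so c = 149.8 px.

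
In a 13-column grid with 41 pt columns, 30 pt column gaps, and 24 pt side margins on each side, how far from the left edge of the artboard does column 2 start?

Each column+gutter stride is 71 pt; 1 of them past the 24 pt margin is 24 + 71 = 95 pt.

95 pt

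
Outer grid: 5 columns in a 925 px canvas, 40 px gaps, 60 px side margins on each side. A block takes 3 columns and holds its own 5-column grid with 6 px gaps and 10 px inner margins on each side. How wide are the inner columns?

Outer content = 925 − 2·60 = 805 px.
805 − 4·40 = 645; ÷5 gives c = 129 px.
Span of 3: 3·129 + 2·40 = 387 + 80 = 467 px.
Inner content = 467 − 2·10 = 447 px.
5 columns + 4 gaps: 5d + 4·6 = 447.
5d = 447 − 24 = 423, so d = 84.6 px.

84.6 px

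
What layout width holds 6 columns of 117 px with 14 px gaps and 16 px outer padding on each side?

804 px

Layout = 2·16 + 6·117 + 5·14 = 32 + 702 + 70 = 804 px.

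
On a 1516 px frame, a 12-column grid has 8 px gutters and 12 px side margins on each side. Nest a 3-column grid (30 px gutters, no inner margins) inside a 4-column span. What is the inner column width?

Outer content = 1516 − 2·12 = 1492 px.
12 columns + 11 gutters: 12c + 11·8 = 1492.
12c = 1492 − 88 = 1404, so c = 117 px.
4 columns plus 3 gutters: 468 + 24 = 492 px.
3d + 2·30 = 492 → 3d = 432 → d = 144 px.

144 px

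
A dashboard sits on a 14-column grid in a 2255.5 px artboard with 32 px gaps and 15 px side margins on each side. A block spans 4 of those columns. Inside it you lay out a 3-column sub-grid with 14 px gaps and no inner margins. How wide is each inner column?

195 px

Subtract both margins: 2255.5 − 2·15 = 2225.5 px.
Subtracting 13 gaps of 32 leaves 1809.5 for 14 columns, so c = 129.25 px.
Span of 4: 4·129.25 + 3·32 = 517 + 96 = 613 px.
Subtracting 2 gaps of 14 leaves 585 for 3 columns, so d = 195 px.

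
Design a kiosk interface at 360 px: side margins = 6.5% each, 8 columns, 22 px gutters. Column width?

360 × (1 − 2·6.5%) = 360 × 87% = 313.2 px for the columns.
8c + 7·22 = 313.2 → 8c = 159.2 → c = 19.9 px.

19.9 px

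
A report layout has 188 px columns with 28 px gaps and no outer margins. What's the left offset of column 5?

Before column 5: 4 columns + 4 gaps.
Offset = 4·(188 + 28) = 4·216 = 864 px.

864 px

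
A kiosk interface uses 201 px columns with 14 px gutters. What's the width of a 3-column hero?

3-column span = 3·201 + 2·14 = 631 px.

631 px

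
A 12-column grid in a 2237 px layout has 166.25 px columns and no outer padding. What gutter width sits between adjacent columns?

12·166.25 + 11g = 2237 → 11g = 242 → g = 22 px.

22 px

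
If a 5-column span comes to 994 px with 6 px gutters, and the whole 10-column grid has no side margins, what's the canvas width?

5c + 4·6 = 994 → 5c = 970 → c = 194 px.
Total width: 10·194 + 9·6 = 1994 px.

1994 px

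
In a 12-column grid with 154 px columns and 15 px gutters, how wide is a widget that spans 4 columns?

Span of 4: 4·154 + 3·15 = 616 + 45 = 661 px.

661 px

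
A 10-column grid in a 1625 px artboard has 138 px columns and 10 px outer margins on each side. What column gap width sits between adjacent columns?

Content width = 1625 − 2·10 = 1605 px.
10 columns take 10·138 = 1380 px; remaining 225 splits into 9 column gaps.
g = 225 / 9 = 25 px.

25 px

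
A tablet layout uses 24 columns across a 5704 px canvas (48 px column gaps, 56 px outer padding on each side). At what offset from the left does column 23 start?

5226 px

Take off 112 px of margins, leaving 5592 px.
24 columns + 23 column gaps: 24c + 23·48 = 5592.
24c = 5592 − 1104 = 4488, so c = 187 px.
Before column 23: the margin + 22 columns + 22 column gaps.
Offset = 56 + 22·(187 + 48) = 56 + 5170 = 5226 px.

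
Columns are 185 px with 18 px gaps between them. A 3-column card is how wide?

Span of 3: 3·185 + 2·18 = 555 + 36 = 591 px.

591 px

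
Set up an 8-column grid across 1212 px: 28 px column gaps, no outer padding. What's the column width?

127 px

1212 − 7·28 = 1016; ÷8 gives c = 127 px.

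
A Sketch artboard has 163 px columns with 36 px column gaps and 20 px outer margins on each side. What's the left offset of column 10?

1811 px

Before column 10: the margin + 9 columns + 9 column gaps.
Offset = 20 + 9·(163 + 36) = 20 + 1791 = 1811 px.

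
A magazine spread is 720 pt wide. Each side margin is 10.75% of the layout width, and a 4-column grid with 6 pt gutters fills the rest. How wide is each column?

Margins: 10.75% × 720 = 77.4 pt each, so content = 720 − 154.8 = 565.2 pt.
Subtracting 3 gutters of 6 leaves 547.2 for 4 columns, so c = 136.8 pt.

136.8 pt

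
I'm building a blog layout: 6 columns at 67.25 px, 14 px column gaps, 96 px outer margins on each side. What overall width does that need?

665.5 px

Container = 2·96 + 6·67.25 + 5·14 = 192 + 403.5 + 70 = 665.5 px.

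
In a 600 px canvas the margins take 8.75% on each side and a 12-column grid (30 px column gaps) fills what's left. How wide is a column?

600 × (1 − 2·8.75%) = 600 × 82.5% = 495 px for the columns.
Subtracting 11 column gaps of 30 leaves 165 for 12 columns, so c = 13.75 px.

13.75 px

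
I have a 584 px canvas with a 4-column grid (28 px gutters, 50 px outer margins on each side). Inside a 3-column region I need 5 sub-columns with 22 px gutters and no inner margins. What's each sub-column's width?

53.6 px

Inside the margins: 584 − 100 = 484 px.
4c + 3·28 = 484 → 4c = 400 → c = 100 px.
Span of 3: 3·100 + 2·28 = 300 + 56 = 356 px.
356 − 4·22 = 268; ÷5 gives d = 53.6 px.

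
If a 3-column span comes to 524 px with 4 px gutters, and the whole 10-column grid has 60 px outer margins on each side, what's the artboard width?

3c + 2·4 = 524 → 3c = 516 → c = 172 px.
Artboard = 2·60 + 10·172 + 9·4 = 120 + 1720 + 36 = 1876 px.

1876 px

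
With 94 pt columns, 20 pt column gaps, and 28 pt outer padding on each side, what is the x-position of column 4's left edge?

370 pt

Each column+gutter stride is 114 pt; 3 of them past the 28 pt margin is 28 + 342 = 370 pt.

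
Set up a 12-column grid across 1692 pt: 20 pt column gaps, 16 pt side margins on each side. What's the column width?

Content width = 1692 − 2·16 = 1660 pt.
12 columns + 11 column gaps: 12c + 11·20 = 1660.
12c = 1660 − 220 = 1440, so c = 120 pt.

120 pt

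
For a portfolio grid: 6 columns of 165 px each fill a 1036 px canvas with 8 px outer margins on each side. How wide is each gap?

6 px

Inside the margins: 1036 − 16 = 1020 px.
Columns use 990 px, leaving 30 px across 5 gaps = 6 px each.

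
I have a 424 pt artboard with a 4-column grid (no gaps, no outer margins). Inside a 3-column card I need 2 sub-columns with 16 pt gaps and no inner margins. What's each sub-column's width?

With no gaps, each column is 424/4 = 106 pt.
3-column span = 3·106 = 318 pt.
2 columns + 1 gap: 2d + 1·16 = 318.
2d = 318 − 16 = 302, so d = 151 pt.

151 pt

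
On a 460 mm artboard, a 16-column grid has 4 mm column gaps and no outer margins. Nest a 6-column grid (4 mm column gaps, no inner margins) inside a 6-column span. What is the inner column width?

460 − 15·4 = 400; ÷16 gives c = 25 mm.
6-column span = 6·25 + 5·4 = 170 mm.
170 − 5·4 = 150; ÷6 gives d = 25 mm.

25 mm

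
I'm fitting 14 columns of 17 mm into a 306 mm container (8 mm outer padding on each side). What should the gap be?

4 mm

Inside the margins: 306 − 16 = 290 mm.
14·17 + 13g = 290 → 13g = 52 → g = 4 mm.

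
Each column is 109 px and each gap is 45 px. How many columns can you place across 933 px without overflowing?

Each extra column adds 109 + 45 = 154 px.
(933 + 45) / 154 = 6.35, so 6 columns fit.

6 columns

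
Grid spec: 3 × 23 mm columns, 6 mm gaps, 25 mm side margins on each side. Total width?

131 mm

Total width: 2·25 + 3·23 + 2·6 = 131 mm.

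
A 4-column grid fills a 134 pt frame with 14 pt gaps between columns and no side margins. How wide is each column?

23 pt

4c + 3·14 = 134 → 4c = 92 → c = 23 pt.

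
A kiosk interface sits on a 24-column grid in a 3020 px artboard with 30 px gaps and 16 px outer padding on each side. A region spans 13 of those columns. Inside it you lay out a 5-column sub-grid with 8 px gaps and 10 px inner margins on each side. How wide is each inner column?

Inside the margins: 3020 − 32 = 2988 px.
Subtracting 23 gaps of 30 leaves 2298 for 24 columns, so c = 95.75 px.
13-column span = 13·95.75 + 12·30 = 1604.75 px.
Inner content = 1604.75 − 2·10 = 1584.75 px.
1584.75 − 4·8 = 1552.75; ÷5 gives d = 310.55 px.

310.55 px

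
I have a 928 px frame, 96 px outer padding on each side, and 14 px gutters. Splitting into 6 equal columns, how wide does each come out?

111 px

Take off 192 px of margins, leaving 736 px.
6 columns + 5 gutters: 6c + 5·14 = 736.
6c = 736 − 70 = 666, so c = 111 px.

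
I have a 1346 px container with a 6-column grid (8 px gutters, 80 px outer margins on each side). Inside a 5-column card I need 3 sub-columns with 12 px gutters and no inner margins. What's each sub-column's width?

321 px

Inside the margins: 1346 − 160 = 1186 px.
6 columns + 5 gutters: 6c + 5·8 = 1186.
6c = 1186 − 40 = 1146, so c = 191 px.
Span of 5: 5·191 + 4·8 = 955 + 32 = 987 px.
3 columns + 2 gutters: 3d + 2·12 = 987.
3d = 987 − 24 = 963, so d = 321 px.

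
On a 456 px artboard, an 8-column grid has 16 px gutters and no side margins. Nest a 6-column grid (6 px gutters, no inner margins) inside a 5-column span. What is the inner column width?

41.5 px

Subtracting 7 gutters of 16 leaves 344 for 8 columns, so c = 43 px.
5 columns plus 4 gutters: 215 + 64 = 279 px.
6 columns + 5 gutters: 6d + 5·6 = 279.
6d = 279 − 30 = 249, so d = 41.5 px.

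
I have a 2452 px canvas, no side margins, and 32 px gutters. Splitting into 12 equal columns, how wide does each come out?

12c + 11·32 = 2452 → 12c = 2100 → c = 175 px.

175 px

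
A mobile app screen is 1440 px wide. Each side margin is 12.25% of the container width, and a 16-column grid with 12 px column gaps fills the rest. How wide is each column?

56.7 px

Margins: 12.25% × 1440 = 176.4 px each, so content = 1440 − 352.8 = 1087.2 px.
16c + 15·12 = 1087.2 → 16c = 907.2 → c = 56.7 px.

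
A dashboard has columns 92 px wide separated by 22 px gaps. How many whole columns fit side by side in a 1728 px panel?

15 columns: 15·92 + 14·22 = 1688 px ≤ 1728.
16 columns: 1802 px > 1728. So 15.

15 columns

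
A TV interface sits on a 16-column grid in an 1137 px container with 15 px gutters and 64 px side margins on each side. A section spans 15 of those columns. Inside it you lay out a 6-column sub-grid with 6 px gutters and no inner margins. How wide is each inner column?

152.5 px

Inside the margins: 1137 − 128 = 1009 px.
1009 − 15·15 = 784; ÷16 gives c = 49 px.
Span of 15: 15·49 + 14·15 = 735 + 210 = 945 px.
Subtracting 5 gutters of 6 leaves 915 for 6 columns, so d = 152.5 px.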